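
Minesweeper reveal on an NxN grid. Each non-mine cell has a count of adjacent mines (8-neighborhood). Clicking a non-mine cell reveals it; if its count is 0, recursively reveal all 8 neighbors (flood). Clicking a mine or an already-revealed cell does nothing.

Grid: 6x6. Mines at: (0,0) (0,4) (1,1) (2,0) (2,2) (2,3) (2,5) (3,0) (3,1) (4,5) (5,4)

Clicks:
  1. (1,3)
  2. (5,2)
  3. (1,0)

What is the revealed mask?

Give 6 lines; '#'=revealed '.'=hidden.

Click 1 (1,3) count=3: revealed 1 new [(1,3)] -> total=1
Click 2 (5,2) count=0: revealed 8 new [(4,0) (4,1) (4,2) (4,3) (5,0) (5,1) (5,2) (5,3)] -> total=9
Click 3 (1,0) count=3: revealed 1 new [(1,0)] -> total=10

Answer: ......
#..#..
......
......
####..
####..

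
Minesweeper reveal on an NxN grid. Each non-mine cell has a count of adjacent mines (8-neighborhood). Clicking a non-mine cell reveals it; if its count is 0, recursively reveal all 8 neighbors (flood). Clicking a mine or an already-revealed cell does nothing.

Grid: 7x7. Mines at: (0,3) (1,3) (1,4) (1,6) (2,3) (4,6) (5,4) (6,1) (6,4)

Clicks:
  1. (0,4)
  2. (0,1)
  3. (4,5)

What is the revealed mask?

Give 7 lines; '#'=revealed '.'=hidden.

Answer: ###.#..
###....
###....
####...
####.#.
####...
.......

Derivation:
Click 1 (0,4) count=3: revealed 1 new [(0,4)] -> total=1
Click 2 (0,1) count=0: revealed 21 new [(0,0) (0,1) (0,2) (1,0) (1,1) (1,2) (2,0) (2,1) (2,2) (3,0) (3,1) (3,2) (3,3) (4,0) (4,1) (4,2) (4,3) (5,0) (5,1) (5,2) (5,3)] -> total=22
Click 3 (4,5) count=2: revealed 1 new [(4,5)] -> total=23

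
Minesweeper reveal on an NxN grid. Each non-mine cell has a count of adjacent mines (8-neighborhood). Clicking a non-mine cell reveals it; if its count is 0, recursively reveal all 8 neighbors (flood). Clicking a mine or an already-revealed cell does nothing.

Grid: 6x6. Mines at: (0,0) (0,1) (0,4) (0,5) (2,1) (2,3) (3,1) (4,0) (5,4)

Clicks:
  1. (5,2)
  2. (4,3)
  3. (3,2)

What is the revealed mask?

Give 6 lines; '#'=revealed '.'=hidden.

Click 1 (5,2) count=0: revealed 6 new [(4,1) (4,2) (4,3) (5,1) (5,2) (5,3)] -> total=6
Click 2 (4,3) count=1: revealed 0 new [(none)] -> total=6
Click 3 (3,2) count=3: revealed 1 new [(3,2)] -> total=7

Answer: ......
......
......
..#...
.###..
.###..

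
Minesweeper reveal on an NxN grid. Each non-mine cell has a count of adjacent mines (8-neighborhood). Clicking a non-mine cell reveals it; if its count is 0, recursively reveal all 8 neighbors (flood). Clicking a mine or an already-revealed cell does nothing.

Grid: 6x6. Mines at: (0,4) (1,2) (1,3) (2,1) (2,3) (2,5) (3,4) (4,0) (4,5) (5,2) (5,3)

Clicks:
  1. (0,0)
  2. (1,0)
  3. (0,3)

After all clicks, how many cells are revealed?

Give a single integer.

Click 1 (0,0) count=0: revealed 4 new [(0,0) (0,1) (1,0) (1,1)] -> total=4
Click 2 (1,0) count=1: revealed 0 new [(none)] -> total=4
Click 3 (0,3) count=3: revealed 1 new [(0,3)] -> total=5

Answer: 5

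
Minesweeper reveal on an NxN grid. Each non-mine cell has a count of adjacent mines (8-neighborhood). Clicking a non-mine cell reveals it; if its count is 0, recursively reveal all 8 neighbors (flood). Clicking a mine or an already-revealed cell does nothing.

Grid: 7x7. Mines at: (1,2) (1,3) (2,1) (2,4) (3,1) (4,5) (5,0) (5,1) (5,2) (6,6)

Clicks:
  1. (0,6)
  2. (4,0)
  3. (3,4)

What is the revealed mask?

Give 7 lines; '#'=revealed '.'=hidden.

Click 1 (0,6) count=0: revealed 10 new [(0,4) (0,5) (0,6) (1,4) (1,5) (1,6) (2,5) (2,6) (3,5) (3,6)] -> total=10
Click 2 (4,0) count=3: revealed 1 new [(4,0)] -> total=11
Click 3 (3,4) count=2: revealed 1 new [(3,4)] -> total=12

Answer: ....###
....###
.....##
....###
#......
.......
.......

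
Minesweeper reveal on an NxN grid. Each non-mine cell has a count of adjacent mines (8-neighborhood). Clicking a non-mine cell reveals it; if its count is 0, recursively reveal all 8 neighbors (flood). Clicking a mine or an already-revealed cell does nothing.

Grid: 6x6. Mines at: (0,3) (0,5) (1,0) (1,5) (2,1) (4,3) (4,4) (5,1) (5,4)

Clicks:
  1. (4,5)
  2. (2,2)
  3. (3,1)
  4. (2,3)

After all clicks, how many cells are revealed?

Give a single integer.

Answer: 11

Derivation:
Click 1 (4,5) count=2: revealed 1 new [(4,5)] -> total=1
Click 2 (2,2) count=1: revealed 1 new [(2,2)] -> total=2
Click 3 (3,1) count=1: revealed 1 new [(3,1)] -> total=3
Click 4 (2,3) count=0: revealed 8 new [(1,2) (1,3) (1,4) (2,3) (2,4) (3,2) (3,3) (3,4)] -> total=11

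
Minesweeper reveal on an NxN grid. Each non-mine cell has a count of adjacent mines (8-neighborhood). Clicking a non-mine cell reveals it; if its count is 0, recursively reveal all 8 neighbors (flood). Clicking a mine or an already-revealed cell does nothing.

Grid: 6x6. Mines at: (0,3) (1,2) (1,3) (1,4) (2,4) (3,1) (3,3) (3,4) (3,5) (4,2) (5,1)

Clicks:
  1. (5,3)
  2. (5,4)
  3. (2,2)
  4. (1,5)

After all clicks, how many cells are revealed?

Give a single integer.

Click 1 (5,3) count=1: revealed 1 new [(5,3)] -> total=1
Click 2 (5,4) count=0: revealed 5 new [(4,3) (4,4) (4,5) (5,4) (5,5)] -> total=6
Click 3 (2,2) count=4: revealed 1 new [(2,2)] -> total=7
Click 4 (1,5) count=2: revealed 1 new [(1,5)] -> total=8

Answer: 8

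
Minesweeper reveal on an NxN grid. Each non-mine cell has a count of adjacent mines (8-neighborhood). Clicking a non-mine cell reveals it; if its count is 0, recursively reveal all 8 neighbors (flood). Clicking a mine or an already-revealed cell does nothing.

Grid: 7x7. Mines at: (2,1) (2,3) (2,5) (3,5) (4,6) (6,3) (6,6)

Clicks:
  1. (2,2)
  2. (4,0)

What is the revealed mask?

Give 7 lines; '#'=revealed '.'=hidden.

Click 1 (2,2) count=2: revealed 1 new [(2,2)] -> total=1
Click 2 (4,0) count=0: revealed 18 new [(3,0) (3,1) (3,2) (3,3) (3,4) (4,0) (4,1) (4,2) (4,3) (4,4) (5,0) (5,1) (5,2) (5,3) (5,4) (6,0) (6,1) (6,2)] -> total=19

Answer: .......
.......
..#....
#####..
#####..
#####..
###....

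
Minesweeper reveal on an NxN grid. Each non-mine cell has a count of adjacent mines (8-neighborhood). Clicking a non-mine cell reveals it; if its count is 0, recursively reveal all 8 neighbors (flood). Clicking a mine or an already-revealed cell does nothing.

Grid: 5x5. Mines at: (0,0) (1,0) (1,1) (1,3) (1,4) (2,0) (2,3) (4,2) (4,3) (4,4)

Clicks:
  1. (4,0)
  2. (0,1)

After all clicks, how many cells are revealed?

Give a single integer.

Click 1 (4,0) count=0: revealed 4 new [(3,0) (3,1) (4,0) (4,1)] -> total=4
Click 2 (0,1) count=3: revealed 1 new [(0,1)] -> total=5

Answer: 5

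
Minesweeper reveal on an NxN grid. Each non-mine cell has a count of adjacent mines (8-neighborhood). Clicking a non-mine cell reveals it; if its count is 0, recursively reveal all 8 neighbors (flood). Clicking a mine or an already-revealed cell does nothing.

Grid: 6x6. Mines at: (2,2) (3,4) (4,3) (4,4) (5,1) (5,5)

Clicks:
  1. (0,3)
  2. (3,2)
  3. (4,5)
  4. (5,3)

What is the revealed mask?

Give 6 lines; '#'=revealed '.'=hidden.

Answer: ######
######
##.###
###...
##...#
...#..

Derivation:
Click 1 (0,3) count=0: revealed 21 new [(0,0) (0,1) (0,2) (0,3) (0,4) (0,5) (1,0) (1,1) (1,2) (1,3) (1,4) (1,5) (2,0) (2,1) (2,3) (2,4) (2,5) (3,0) (3,1) (4,0) (4,1)] -> total=21
Click 2 (3,2) count=2: revealed 1 new [(3,2)] -> total=22
Click 3 (4,5) count=3: revealed 1 new [(4,5)] -> total=23
Click 4 (5,3) count=2: revealed 1 new [(5,3)] -> total=24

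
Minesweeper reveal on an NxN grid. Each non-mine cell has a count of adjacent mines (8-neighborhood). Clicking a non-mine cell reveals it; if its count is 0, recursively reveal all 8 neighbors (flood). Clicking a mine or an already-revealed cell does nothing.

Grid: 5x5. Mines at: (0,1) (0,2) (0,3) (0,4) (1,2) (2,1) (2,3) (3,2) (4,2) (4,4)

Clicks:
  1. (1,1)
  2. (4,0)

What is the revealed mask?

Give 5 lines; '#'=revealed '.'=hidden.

Click 1 (1,1) count=4: revealed 1 new [(1,1)] -> total=1
Click 2 (4,0) count=0: revealed 4 new [(3,0) (3,1) (4,0) (4,1)] -> total=5

Answer: .....
.#...
.....
##...
##...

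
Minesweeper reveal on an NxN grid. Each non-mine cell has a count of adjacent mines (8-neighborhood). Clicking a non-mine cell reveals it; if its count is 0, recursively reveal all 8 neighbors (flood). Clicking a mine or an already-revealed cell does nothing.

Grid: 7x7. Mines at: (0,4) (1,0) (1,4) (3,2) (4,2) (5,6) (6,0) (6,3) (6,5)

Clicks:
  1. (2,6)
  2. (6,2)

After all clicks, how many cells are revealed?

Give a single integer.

Click 1 (2,6) count=0: revealed 19 new [(0,5) (0,6) (1,5) (1,6) (2,3) (2,4) (2,5) (2,6) (3,3) (3,4) (3,5) (3,6) (4,3) (4,4) (4,5) (4,6) (5,3) (5,4) (5,5)] -> total=19
Click 2 (6,2) count=1: revealed 1 new [(6,2)] -> total=20

Answer: 20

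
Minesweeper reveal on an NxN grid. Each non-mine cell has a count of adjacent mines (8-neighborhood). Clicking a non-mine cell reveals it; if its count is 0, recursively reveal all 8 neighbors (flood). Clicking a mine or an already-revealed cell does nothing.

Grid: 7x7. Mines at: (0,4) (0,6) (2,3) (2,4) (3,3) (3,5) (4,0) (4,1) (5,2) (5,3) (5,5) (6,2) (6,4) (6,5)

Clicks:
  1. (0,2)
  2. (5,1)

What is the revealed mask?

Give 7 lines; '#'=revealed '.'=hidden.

Click 1 (0,2) count=0: revealed 14 new [(0,0) (0,1) (0,2) (0,3) (1,0) (1,1) (1,2) (1,3) (2,0) (2,1) (2,2) (3,0) (3,1) (3,2)] -> total=14
Click 2 (5,1) count=4: revealed 1 new [(5,1)] -> total=15

Answer: ####...
####...
###....
###....
.......
.#.....
.......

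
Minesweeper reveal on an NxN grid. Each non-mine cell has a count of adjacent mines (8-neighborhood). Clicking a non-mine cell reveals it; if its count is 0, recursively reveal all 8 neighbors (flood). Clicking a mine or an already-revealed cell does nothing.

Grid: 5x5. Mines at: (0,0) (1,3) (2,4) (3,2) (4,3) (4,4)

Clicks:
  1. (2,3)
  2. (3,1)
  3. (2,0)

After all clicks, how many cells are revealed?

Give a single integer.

Answer: 9

Derivation:
Click 1 (2,3) count=3: revealed 1 new [(2,3)] -> total=1
Click 2 (3,1) count=1: revealed 1 new [(3,1)] -> total=2
Click 3 (2,0) count=0: revealed 7 new [(1,0) (1,1) (2,0) (2,1) (3,0) (4,0) (4,1)] -> total=9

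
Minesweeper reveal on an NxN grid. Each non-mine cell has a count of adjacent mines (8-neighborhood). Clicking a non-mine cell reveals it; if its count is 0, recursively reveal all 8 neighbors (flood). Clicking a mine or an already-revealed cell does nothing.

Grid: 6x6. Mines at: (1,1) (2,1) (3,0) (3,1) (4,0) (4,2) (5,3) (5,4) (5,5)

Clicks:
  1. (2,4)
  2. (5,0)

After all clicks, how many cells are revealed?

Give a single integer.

Click 1 (2,4) count=0: revealed 19 new [(0,2) (0,3) (0,4) (0,5) (1,2) (1,3) (1,4) (1,5) (2,2) (2,3) (2,4) (2,5) (3,2) (3,3) (3,4) (3,5) (4,3) (4,4) (4,5)] -> total=19
Click 2 (5,0) count=1: revealed 1 new [(5,0)] -> total=20

Answer: 20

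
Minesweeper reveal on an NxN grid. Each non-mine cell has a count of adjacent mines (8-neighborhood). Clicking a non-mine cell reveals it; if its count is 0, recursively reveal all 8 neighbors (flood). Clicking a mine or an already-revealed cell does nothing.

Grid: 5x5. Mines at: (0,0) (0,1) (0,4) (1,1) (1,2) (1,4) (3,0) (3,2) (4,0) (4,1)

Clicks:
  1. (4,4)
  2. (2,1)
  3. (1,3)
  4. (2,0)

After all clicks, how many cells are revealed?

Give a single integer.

Answer: 9

Derivation:
Click 1 (4,4) count=0: revealed 6 new [(2,3) (2,4) (3,3) (3,4) (4,3) (4,4)] -> total=6
Click 2 (2,1) count=4: revealed 1 new [(2,1)] -> total=7
Click 3 (1,3) count=3: revealed 1 new [(1,3)] -> total=8
Click 4 (2,0) count=2: revealed 1 new [(2,0)] -> total=9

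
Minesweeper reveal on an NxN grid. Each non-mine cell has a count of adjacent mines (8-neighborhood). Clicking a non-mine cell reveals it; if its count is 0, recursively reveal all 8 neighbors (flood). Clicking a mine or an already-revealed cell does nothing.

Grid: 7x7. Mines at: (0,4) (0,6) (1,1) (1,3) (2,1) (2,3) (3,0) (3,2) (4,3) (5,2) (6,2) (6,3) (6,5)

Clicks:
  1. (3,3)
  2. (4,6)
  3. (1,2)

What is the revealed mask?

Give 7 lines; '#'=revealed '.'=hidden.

Click 1 (3,3) count=3: revealed 1 new [(3,3)] -> total=1
Click 2 (4,6) count=0: revealed 15 new [(1,4) (1,5) (1,6) (2,4) (2,5) (2,6) (3,4) (3,5) (3,6) (4,4) (4,5) (4,6) (5,4) (5,5) (5,6)] -> total=16
Click 3 (1,2) count=4: revealed 1 new [(1,2)] -> total=17

Answer: .......
..#.###
....###
...####
....###
....###
.......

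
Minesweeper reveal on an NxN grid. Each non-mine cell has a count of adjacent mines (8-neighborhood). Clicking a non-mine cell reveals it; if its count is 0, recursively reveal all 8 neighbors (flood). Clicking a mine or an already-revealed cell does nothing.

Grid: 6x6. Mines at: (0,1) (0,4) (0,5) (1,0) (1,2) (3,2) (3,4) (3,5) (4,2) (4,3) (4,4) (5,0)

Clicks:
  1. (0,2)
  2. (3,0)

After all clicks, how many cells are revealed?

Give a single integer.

Click 1 (0,2) count=2: revealed 1 new [(0,2)] -> total=1
Click 2 (3,0) count=0: revealed 6 new [(2,0) (2,1) (3,0) (3,1) (4,0) (4,1)] -> total=7

Answer: 7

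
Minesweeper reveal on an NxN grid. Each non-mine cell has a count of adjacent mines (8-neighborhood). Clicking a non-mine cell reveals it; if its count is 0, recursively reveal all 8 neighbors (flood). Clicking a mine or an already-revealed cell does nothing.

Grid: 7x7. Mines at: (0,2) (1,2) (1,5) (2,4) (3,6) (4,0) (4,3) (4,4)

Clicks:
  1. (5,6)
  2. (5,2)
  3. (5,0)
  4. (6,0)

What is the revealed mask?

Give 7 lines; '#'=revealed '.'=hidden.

Click 1 (5,6) count=0: revealed 16 new [(4,5) (4,6) (5,0) (5,1) (5,2) (5,3) (5,4) (5,5) (5,6) (6,0) (6,1) (6,2) (6,3) (6,4) (6,5) (6,6)] -> total=16
Click 2 (5,2) count=1: revealed 0 new [(none)] -> total=16
Click 3 (5,0) count=1: revealed 0 new [(none)] -> total=16
Click 4 (6,0) count=0: revealed 0 new [(none)] -> total=16

Answer: .......
.......
.......
.......
.....##
#######
#######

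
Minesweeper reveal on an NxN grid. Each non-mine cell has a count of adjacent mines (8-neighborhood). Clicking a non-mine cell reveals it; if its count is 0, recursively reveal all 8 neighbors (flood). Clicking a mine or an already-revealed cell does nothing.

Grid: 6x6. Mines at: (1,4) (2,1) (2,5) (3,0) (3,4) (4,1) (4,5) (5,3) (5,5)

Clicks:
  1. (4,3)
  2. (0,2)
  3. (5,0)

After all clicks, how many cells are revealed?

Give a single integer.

Click 1 (4,3) count=2: revealed 1 new [(4,3)] -> total=1
Click 2 (0,2) count=0: revealed 8 new [(0,0) (0,1) (0,2) (0,3) (1,0) (1,1) (1,2) (1,3)] -> total=9
Click 3 (5,0) count=1: revealed 1 new [(5,0)] -> total=10

Answer: 10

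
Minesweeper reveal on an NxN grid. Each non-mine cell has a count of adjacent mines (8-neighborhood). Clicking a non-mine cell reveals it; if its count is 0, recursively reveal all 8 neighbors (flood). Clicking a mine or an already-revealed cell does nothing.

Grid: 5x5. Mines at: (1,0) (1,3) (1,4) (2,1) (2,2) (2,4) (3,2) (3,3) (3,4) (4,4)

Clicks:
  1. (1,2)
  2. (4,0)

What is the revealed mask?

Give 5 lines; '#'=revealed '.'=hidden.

Answer: .....
..#..
.....
##...
##...

Derivation:
Click 1 (1,2) count=3: revealed 1 new [(1,2)] -> total=1
Click 2 (4,0) count=0: revealed 4 new [(3,0) (3,1) (4,0) (4,1)] -> total=5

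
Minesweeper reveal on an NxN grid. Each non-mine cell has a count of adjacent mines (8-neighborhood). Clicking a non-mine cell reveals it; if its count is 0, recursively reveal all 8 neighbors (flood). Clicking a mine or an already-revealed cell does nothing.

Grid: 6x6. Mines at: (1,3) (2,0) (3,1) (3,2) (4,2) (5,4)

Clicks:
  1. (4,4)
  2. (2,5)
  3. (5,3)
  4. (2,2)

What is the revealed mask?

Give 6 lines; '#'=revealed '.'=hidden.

Answer: ....##
....##
..####
...###
...###
...#..

Derivation:
Click 1 (4,4) count=1: revealed 1 new [(4,4)] -> total=1
Click 2 (2,5) count=0: revealed 12 new [(0,4) (0,5) (1,4) (1,5) (2,3) (2,4) (2,5) (3,3) (3,4) (3,5) (4,3) (4,5)] -> total=13
Click 3 (5,3) count=2: revealed 1 new [(5,3)] -> total=14
Click 4 (2,2) count=3: revealed 1 new [(2,2)] -> total=15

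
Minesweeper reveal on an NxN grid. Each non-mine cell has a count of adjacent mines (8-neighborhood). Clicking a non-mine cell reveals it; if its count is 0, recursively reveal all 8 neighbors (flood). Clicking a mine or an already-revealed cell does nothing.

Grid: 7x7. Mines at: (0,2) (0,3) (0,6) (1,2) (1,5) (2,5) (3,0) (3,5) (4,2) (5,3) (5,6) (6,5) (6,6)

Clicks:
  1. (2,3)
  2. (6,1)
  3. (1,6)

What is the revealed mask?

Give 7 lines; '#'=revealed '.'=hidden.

Click 1 (2,3) count=1: revealed 1 new [(2,3)] -> total=1
Click 2 (6,1) count=0: revealed 8 new [(4,0) (4,1) (5,0) (5,1) (5,2) (6,0) (6,1) (6,2)] -> total=9
Click 3 (1,6) count=3: revealed 1 new [(1,6)] -> total=10

Answer: .......
......#
...#...
.......
##.....
###....
###....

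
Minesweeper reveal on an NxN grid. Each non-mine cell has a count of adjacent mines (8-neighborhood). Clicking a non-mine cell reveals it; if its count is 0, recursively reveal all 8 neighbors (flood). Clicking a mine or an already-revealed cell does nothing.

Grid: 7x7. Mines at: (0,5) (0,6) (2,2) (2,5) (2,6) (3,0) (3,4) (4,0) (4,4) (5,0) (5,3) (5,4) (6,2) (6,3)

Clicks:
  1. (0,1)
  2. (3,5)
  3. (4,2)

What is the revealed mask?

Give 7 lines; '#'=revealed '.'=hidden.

Click 1 (0,1) count=0: revealed 12 new [(0,0) (0,1) (0,2) (0,3) (0,4) (1,0) (1,1) (1,2) (1,3) (1,4) (2,0) (2,1)] -> total=12
Click 2 (3,5) count=4: revealed 1 new [(3,5)] -> total=13
Click 3 (4,2) count=1: revealed 1 new [(4,2)] -> total=14

Answer: #####..
#####..
##.....
.....#.
..#....
.......
.......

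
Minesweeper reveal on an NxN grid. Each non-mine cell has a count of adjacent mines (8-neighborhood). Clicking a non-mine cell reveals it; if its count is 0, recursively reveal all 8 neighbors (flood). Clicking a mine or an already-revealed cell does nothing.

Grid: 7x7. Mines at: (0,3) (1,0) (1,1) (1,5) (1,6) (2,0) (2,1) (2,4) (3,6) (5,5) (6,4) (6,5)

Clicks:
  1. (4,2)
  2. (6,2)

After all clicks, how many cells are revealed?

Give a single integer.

Answer: 19

Derivation:
Click 1 (4,2) count=0: revealed 19 new [(3,0) (3,1) (3,2) (3,3) (3,4) (4,0) (4,1) (4,2) (4,3) (4,4) (5,0) (5,1) (5,2) (5,3) (5,4) (6,0) (6,1) (6,2) (6,3)] -> total=19
Click 2 (6,2) count=0: revealed 0 new [(none)] -> total=19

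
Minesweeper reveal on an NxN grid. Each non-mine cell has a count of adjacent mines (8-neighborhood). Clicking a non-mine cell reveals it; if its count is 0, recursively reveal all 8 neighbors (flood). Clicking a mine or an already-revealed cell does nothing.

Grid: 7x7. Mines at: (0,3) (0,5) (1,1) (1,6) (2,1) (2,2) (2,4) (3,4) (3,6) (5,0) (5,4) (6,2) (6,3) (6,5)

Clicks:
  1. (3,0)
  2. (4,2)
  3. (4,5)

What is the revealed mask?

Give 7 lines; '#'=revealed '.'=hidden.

Answer: .......
.......
.......
####...
.###.#.
.###...
.......

Derivation:
Click 1 (3,0) count=1: revealed 1 new [(3,0)] -> total=1
Click 2 (4,2) count=0: revealed 9 new [(3,1) (3,2) (3,3) (4,1) (4,2) (4,3) (5,1) (5,2) (5,3)] -> total=10
Click 3 (4,5) count=3: revealed 1 new [(4,5)] -> total=11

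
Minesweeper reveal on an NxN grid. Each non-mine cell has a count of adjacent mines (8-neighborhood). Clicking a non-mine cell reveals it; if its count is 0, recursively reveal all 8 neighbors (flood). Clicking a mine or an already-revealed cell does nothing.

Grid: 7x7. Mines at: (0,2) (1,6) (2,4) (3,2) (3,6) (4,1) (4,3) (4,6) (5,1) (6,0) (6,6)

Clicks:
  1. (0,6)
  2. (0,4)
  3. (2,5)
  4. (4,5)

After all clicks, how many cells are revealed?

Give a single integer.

Answer: 9

Derivation:
Click 1 (0,6) count=1: revealed 1 new [(0,6)] -> total=1
Click 2 (0,4) count=0: revealed 6 new [(0,3) (0,4) (0,5) (1,3) (1,4) (1,5)] -> total=7
Click 3 (2,5) count=3: revealed 1 new [(2,5)] -> total=8
Click 4 (4,5) count=2: revealed 1 new [(4,5)] -> total=9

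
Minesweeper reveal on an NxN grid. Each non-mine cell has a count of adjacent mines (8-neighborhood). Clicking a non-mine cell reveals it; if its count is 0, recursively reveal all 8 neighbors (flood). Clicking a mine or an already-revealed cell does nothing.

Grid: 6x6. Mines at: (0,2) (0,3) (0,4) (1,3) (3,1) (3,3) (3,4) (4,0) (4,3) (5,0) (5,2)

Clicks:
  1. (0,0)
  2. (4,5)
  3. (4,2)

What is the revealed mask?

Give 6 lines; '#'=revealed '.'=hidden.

Answer: ##....
##....
##....
......
..#..#
......

Derivation:
Click 1 (0,0) count=0: revealed 6 new [(0,0) (0,1) (1,0) (1,1) (2,0) (2,1)] -> total=6
Click 2 (4,5) count=1: revealed 1 new [(4,5)] -> total=7
Click 3 (4,2) count=4: revealed 1 new [(4,2)] -> total=8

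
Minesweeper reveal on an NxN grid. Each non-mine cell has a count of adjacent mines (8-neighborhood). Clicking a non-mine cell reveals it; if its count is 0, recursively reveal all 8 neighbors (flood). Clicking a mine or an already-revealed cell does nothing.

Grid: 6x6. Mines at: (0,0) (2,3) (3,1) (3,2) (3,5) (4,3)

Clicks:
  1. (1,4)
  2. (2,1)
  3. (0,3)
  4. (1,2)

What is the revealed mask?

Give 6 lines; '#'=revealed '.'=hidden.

Click 1 (1,4) count=1: revealed 1 new [(1,4)] -> total=1
Click 2 (2,1) count=2: revealed 1 new [(2,1)] -> total=2
Click 3 (0,3) count=0: revealed 11 new [(0,1) (0,2) (0,3) (0,4) (0,5) (1,1) (1,2) (1,3) (1,5) (2,4) (2,5)] -> total=13
Click 4 (1,2) count=1: revealed 0 new [(none)] -> total=13

Answer: .#####
.#####
.#..##
......
......
......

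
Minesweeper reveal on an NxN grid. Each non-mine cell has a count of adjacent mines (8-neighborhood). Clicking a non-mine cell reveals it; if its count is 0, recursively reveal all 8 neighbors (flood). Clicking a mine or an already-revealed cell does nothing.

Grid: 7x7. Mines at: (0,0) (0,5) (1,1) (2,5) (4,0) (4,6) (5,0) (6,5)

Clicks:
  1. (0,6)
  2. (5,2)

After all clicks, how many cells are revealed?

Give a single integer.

Answer: 30

Derivation:
Click 1 (0,6) count=1: revealed 1 new [(0,6)] -> total=1
Click 2 (5,2) count=0: revealed 29 new [(0,2) (0,3) (0,4) (1,2) (1,3) (1,4) (2,1) (2,2) (2,3) (2,4) (3,1) (3,2) (3,3) (3,4) (3,5) (4,1) (4,2) (4,3) (4,4) (4,5) (5,1) (5,2) (5,3) (5,4) (5,5) (6,1) (6,2) (6,3) (6,4)] -> total=30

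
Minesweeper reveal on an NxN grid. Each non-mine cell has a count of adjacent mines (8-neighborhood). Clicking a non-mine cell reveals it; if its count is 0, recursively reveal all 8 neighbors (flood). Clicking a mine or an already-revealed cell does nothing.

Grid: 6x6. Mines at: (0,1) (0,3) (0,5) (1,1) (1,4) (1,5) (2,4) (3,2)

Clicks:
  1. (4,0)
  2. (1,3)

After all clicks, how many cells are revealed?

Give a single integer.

Answer: 20

Derivation:
Click 1 (4,0) count=0: revealed 19 new [(2,0) (2,1) (3,0) (3,1) (3,3) (3,4) (3,5) (4,0) (4,1) (4,2) (4,3) (4,4) (4,5) (5,0) (5,1) (5,2) (5,3) (5,4) (5,5)] -> total=19
Click 2 (1,3) count=3: revealed 1 new [(1,3)] -> total=20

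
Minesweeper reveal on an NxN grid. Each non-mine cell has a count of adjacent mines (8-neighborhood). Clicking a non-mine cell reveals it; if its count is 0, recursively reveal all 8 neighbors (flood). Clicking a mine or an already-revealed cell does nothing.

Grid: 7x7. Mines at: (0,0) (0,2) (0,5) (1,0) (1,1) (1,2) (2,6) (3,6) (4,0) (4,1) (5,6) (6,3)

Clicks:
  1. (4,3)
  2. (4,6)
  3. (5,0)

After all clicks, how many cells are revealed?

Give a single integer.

Answer: 21

Derivation:
Click 1 (4,3) count=0: revealed 19 new [(1,3) (1,4) (1,5) (2,2) (2,3) (2,4) (2,5) (3,2) (3,3) (3,4) (3,5) (4,2) (4,3) (4,4) (4,5) (5,2) (5,3) (5,4) (5,5)] -> total=19
Click 2 (4,6) count=2: revealed 1 new [(4,6)] -> total=20
Click 3 (5,0) count=2: revealed 1 new [(5,0)] -> total=21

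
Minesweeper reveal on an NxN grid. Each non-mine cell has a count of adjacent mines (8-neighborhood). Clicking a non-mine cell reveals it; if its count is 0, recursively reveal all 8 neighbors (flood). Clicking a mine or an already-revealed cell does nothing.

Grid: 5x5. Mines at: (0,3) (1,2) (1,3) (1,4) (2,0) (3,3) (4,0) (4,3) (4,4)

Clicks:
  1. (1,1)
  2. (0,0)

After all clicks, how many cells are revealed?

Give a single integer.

Click 1 (1,1) count=2: revealed 1 new [(1,1)] -> total=1
Click 2 (0,0) count=0: revealed 3 new [(0,0) (0,1) (1,0)] -> total=4

Answer: 4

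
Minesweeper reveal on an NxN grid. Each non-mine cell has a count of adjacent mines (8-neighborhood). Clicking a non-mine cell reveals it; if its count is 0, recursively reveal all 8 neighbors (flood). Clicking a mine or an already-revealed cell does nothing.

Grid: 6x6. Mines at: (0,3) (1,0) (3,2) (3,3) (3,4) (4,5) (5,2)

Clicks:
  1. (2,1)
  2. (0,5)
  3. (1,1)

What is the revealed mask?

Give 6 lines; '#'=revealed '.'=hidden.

Answer: ....##
.#..##
.#..##
......
......
......

Derivation:
Click 1 (2,1) count=2: revealed 1 new [(2,1)] -> total=1
Click 2 (0,5) count=0: revealed 6 new [(0,4) (0,5) (1,4) (1,5) (2,4) (2,5)] -> total=7
Click 3 (1,1) count=1: revealed 1 new [(1,1)] -> total=8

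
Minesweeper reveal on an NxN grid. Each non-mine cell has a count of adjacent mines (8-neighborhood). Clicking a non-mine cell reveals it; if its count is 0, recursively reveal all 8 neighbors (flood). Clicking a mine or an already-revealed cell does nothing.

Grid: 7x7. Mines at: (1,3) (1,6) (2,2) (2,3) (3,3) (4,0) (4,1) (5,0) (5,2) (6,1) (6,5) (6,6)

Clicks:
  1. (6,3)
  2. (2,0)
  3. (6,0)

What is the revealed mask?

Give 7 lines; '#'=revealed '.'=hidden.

Click 1 (6,3) count=1: revealed 1 new [(6,3)] -> total=1
Click 2 (2,0) count=0: revealed 10 new [(0,0) (0,1) (0,2) (1,0) (1,1) (1,2) (2,0) (2,1) (3,0) (3,1)] -> total=11
Click 3 (6,0) count=2: revealed 1 new [(6,0)] -> total=12

Answer: ###....
###....
##.....
##.....
.......
.......
#..#...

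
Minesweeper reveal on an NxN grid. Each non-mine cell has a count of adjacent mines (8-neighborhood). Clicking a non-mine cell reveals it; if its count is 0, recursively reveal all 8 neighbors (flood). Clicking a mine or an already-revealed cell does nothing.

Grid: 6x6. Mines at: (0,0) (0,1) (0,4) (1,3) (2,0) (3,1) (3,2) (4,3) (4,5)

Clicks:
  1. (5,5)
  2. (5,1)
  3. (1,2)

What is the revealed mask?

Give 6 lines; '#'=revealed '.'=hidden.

Answer: ......
..#...
......
......
###...
###..#

Derivation:
Click 1 (5,5) count=1: revealed 1 new [(5,5)] -> total=1
Click 2 (5,1) count=0: revealed 6 new [(4,0) (4,1) (4,2) (5,0) (5,1) (5,2)] -> total=7
Click 3 (1,2) count=2: revealed 1 new [(1,2)] -> total=8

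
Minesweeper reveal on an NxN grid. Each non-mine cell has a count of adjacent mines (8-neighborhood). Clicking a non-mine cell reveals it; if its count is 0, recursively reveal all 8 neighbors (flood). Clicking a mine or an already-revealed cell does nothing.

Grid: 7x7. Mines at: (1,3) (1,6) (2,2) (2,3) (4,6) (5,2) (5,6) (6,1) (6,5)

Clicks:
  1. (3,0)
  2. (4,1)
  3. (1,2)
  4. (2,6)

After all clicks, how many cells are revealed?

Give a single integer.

Answer: 15

Derivation:
Click 1 (3,0) count=0: revealed 14 new [(0,0) (0,1) (0,2) (1,0) (1,1) (1,2) (2,0) (2,1) (3,0) (3,1) (4,0) (4,1) (5,0) (5,1)] -> total=14
Click 2 (4,1) count=1: revealed 0 new [(none)] -> total=14
Click 3 (1,2) count=3: revealed 0 new [(none)] -> total=14
Click 4 (2,6) count=1: revealed 1 new [(2,6)] -> total=15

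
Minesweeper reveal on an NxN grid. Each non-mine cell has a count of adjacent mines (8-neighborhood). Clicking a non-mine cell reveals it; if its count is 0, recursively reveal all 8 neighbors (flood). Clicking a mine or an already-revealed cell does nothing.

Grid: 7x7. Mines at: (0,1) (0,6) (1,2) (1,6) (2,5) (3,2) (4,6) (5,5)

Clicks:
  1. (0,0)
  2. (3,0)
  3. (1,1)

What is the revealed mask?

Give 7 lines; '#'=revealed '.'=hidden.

Answer: #......
##.....
##.....
##.....
#####..
#####..
#####..

Derivation:
Click 1 (0,0) count=1: revealed 1 new [(0,0)] -> total=1
Click 2 (3,0) count=0: revealed 21 new [(1,0) (1,1) (2,0) (2,1) (3,0) (3,1) (4,0) (4,1) (4,2) (4,3) (4,4) (5,0) (5,1) (5,2) (5,3) (5,4) (6,0) (6,1) (6,2) (6,3) (6,4)] -> total=22
Click 3 (1,1) count=2: revealed 0 new [(none)] -> total=22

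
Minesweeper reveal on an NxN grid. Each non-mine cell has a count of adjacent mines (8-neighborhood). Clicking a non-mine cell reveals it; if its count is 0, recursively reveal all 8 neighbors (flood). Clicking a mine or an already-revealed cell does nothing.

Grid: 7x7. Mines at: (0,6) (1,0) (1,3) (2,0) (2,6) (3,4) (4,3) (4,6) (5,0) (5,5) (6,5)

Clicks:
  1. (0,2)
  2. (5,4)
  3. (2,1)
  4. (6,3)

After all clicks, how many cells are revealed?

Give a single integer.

Answer: 10

Derivation:
Click 1 (0,2) count=1: revealed 1 new [(0,2)] -> total=1
Click 2 (5,4) count=3: revealed 1 new [(5,4)] -> total=2
Click 3 (2,1) count=2: revealed 1 new [(2,1)] -> total=3
Click 4 (6,3) count=0: revealed 7 new [(5,1) (5,2) (5,3) (6,1) (6,2) (6,3) (6,4)] -> total=10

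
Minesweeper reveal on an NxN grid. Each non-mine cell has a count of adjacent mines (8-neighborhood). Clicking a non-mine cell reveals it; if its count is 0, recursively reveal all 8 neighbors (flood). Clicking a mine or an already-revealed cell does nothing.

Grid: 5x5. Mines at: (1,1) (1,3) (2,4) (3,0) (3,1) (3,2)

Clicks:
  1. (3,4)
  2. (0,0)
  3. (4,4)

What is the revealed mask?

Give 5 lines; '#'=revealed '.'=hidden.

Answer: #....
.....
.....
...##
...##

Derivation:
Click 1 (3,4) count=1: revealed 1 new [(3,4)] -> total=1
Click 2 (0,0) count=1: revealed 1 new [(0,0)] -> total=2
Click 3 (4,4) count=0: revealed 3 new [(3,3) (4,3) (4,4)] -> total=5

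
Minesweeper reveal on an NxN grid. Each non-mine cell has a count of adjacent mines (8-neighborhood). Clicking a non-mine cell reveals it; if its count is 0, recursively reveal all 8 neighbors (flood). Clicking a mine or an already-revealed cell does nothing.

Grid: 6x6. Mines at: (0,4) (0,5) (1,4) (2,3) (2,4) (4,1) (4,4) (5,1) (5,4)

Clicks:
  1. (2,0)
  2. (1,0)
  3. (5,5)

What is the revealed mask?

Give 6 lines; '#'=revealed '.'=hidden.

Click 1 (2,0) count=0: revealed 14 new [(0,0) (0,1) (0,2) (0,3) (1,0) (1,1) (1,2) (1,3) (2,0) (2,1) (2,2) (3,0) (3,1) (3,2)] -> total=14
Click 2 (1,0) count=0: revealed 0 new [(none)] -> total=14
Click 3 (5,5) count=2: revealed 1 new [(5,5)] -> total=15

Answer: ####..
####..
###...
###...
......
.....#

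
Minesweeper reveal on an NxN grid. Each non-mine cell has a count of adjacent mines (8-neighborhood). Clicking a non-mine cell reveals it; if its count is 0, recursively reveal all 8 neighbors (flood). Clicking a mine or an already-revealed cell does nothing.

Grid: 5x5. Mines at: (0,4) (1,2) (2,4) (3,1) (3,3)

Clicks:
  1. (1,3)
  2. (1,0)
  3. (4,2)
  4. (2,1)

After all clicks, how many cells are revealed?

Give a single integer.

Click 1 (1,3) count=3: revealed 1 new [(1,3)] -> total=1
Click 2 (1,0) count=0: revealed 6 new [(0,0) (0,1) (1,0) (1,1) (2,0) (2,1)] -> total=7
Click 3 (4,2) count=2: revealed 1 new [(4,2)] -> total=8
Click 4 (2,1) count=2: revealed 0 new [(none)] -> total=8

Answer: 8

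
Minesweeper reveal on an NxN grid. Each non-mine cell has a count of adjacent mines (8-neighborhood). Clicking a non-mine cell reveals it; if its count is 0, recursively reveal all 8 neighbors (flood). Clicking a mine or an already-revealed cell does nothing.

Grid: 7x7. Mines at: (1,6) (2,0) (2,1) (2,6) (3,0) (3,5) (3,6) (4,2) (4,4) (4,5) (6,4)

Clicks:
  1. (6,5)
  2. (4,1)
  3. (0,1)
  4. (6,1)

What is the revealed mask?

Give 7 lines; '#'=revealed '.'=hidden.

Answer: ######.
######.
..####.
..###..
##.....
####...
####.#.

Derivation:
Click 1 (6,5) count=1: revealed 1 new [(6,5)] -> total=1
Click 2 (4,1) count=2: revealed 1 new [(4,1)] -> total=2
Click 3 (0,1) count=0: revealed 19 new [(0,0) (0,1) (0,2) (0,3) (0,4) (0,5) (1,0) (1,1) (1,2) (1,3) (1,4) (1,5) (2,2) (2,3) (2,4) (2,5) (3,2) (3,3) (3,4)] -> total=21
Click 4 (6,1) count=0: revealed 9 new [(4,0) (5,0) (5,1) (5,2) (5,3) (6,0) (6,1) (6,2) (6,3)] -> total=30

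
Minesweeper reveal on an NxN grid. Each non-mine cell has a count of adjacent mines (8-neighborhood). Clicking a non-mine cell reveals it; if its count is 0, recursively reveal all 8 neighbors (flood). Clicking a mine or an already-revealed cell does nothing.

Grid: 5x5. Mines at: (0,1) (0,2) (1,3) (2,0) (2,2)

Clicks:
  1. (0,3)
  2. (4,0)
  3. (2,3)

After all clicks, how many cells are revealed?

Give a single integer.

Answer: 13

Derivation:
Click 1 (0,3) count=2: revealed 1 new [(0,3)] -> total=1
Click 2 (4,0) count=0: revealed 12 new [(2,3) (2,4) (3,0) (3,1) (3,2) (3,3) (3,4) (4,0) (4,1) (4,2) (4,3) (4,4)] -> total=13
Click 3 (2,3) count=2: revealed 0 new [(none)] -> total=13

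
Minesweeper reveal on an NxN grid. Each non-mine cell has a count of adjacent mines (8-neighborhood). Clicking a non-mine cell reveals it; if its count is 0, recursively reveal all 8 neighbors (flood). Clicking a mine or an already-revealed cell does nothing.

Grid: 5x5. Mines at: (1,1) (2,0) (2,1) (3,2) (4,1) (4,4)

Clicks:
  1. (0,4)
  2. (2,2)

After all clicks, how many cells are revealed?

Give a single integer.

Answer: 11

Derivation:
Click 1 (0,4) count=0: revealed 11 new [(0,2) (0,3) (0,4) (1,2) (1,3) (1,4) (2,2) (2,3) (2,4) (3,3) (3,4)] -> total=11
Click 2 (2,2) count=3: revealed 0 new [(none)] -> total=11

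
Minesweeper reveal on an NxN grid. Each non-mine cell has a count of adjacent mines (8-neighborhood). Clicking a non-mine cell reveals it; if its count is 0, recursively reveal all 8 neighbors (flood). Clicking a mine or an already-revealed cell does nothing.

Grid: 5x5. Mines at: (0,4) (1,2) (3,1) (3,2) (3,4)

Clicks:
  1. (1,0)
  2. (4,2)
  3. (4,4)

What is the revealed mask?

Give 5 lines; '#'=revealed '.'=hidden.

Answer: ##...
##...
##...
.....
..#.#

Derivation:
Click 1 (1,0) count=0: revealed 6 new [(0,0) (0,1) (1,0) (1,1) (2,0) (2,1)] -> total=6
Click 2 (4,2) count=2: revealed 1 new [(4,2)] -> total=7
Click 3 (4,4) count=1: revealed 1 new [(4,4)] -> total=8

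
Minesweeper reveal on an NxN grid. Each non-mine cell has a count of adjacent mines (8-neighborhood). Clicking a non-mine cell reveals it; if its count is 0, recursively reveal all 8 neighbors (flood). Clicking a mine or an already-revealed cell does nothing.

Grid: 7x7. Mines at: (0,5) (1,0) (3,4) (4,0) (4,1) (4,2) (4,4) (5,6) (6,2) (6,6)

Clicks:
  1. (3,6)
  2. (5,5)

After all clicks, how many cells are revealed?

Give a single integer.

Click 1 (3,6) count=0: revealed 8 new [(1,5) (1,6) (2,5) (2,6) (3,5) (3,6) (4,5) (4,6)] -> total=8
Click 2 (5,5) count=3: revealed 1 new [(5,5)] -> total=9

Answer: 9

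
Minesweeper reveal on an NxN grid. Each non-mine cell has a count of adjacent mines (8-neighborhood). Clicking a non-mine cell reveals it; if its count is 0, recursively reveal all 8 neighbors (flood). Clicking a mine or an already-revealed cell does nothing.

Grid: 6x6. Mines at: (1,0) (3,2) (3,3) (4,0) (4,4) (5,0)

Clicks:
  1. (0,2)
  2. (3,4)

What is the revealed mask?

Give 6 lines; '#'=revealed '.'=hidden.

Click 1 (0,2) count=0: revealed 17 new [(0,1) (0,2) (0,3) (0,4) (0,5) (1,1) (1,2) (1,3) (1,4) (1,5) (2,1) (2,2) (2,3) (2,4) (2,5) (3,4) (3,5)] -> total=17
Click 2 (3,4) count=2: revealed 0 new [(none)] -> total=17

Answer: .#####
.#####
.#####
....##
......
......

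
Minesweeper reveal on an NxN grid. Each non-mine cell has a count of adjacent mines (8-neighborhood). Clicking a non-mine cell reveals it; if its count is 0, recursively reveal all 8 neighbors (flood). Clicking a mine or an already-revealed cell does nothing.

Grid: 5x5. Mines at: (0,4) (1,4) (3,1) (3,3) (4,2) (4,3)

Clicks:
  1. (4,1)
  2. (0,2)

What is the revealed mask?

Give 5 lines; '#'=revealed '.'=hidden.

Answer: ####.
####.
####.
.....
.#...

Derivation:
Click 1 (4,1) count=2: revealed 1 new [(4,1)] -> total=1
Click 2 (0,2) count=0: revealed 12 new [(0,0) (0,1) (0,2) (0,3) (1,0) (1,1) (1,2) (1,3) (2,0) (2,1) (2,2) (2,3)] -> total=13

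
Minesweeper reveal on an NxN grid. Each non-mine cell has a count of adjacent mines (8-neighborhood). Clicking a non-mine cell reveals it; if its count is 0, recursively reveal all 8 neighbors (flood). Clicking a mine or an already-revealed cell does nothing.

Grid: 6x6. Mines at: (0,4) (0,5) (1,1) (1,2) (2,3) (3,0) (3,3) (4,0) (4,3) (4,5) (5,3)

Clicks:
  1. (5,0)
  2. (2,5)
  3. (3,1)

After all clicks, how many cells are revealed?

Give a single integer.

Answer: 8

Derivation:
Click 1 (5,0) count=1: revealed 1 new [(5,0)] -> total=1
Click 2 (2,5) count=0: revealed 6 new [(1,4) (1,5) (2,4) (2,5) (3,4) (3,5)] -> total=7
Click 3 (3,1) count=2: revealed 1 new [(3,1)] -> total=8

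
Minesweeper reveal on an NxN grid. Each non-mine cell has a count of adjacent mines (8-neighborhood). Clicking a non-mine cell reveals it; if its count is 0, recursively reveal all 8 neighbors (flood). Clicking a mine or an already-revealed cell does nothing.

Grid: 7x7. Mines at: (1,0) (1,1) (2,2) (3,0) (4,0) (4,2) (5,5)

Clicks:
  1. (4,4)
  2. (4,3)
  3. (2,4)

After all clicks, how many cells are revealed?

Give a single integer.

Answer: 22

Derivation:
Click 1 (4,4) count=1: revealed 1 new [(4,4)] -> total=1
Click 2 (4,3) count=1: revealed 1 new [(4,3)] -> total=2
Click 3 (2,4) count=0: revealed 20 new [(0,2) (0,3) (0,4) (0,5) (0,6) (1,2) (1,3) (1,4) (1,5) (1,6) (2,3) (2,4) (2,5) (2,6) (3,3) (3,4) (3,5) (3,6) (4,5) (4,6)] -> total=22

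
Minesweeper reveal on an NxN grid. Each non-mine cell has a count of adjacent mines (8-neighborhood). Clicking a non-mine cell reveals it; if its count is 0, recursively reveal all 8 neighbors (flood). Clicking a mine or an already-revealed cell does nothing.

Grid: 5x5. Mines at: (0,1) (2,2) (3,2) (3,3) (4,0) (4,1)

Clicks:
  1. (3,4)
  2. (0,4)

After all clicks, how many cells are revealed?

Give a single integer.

Answer: 9

Derivation:
Click 1 (3,4) count=1: revealed 1 new [(3,4)] -> total=1
Click 2 (0,4) count=0: revealed 8 new [(0,2) (0,3) (0,4) (1,2) (1,3) (1,4) (2,3) (2,4)] -> total=9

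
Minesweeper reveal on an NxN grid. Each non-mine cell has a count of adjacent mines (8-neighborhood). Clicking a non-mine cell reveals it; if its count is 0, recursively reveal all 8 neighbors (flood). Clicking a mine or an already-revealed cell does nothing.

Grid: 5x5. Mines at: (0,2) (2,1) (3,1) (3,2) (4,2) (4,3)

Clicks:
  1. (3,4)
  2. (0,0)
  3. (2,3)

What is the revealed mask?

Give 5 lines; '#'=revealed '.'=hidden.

Answer: ##...
##...
...#.
....#
.....

Derivation:
Click 1 (3,4) count=1: revealed 1 new [(3,4)] -> total=1
Click 2 (0,0) count=0: revealed 4 new [(0,0) (0,1) (1,0) (1,1)] -> total=5
Click 3 (2,3) count=1: revealed 1 new [(2,3)] -> total=6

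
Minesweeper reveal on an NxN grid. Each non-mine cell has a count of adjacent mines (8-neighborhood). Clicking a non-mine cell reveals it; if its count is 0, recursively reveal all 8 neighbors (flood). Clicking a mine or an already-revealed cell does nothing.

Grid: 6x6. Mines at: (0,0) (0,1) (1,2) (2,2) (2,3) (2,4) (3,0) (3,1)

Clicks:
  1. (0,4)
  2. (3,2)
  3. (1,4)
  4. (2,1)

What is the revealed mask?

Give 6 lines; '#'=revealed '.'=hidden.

Click 1 (0,4) count=0: revealed 6 new [(0,3) (0,4) (0,5) (1,3) (1,4) (1,5)] -> total=6
Click 2 (3,2) count=3: revealed 1 new [(3,2)] -> total=7
Click 3 (1,4) count=2: revealed 0 new [(none)] -> total=7
Click 4 (2,1) count=4: revealed 1 new [(2,1)] -> total=8

Answer: ...###
...###
.#....
..#...
......
......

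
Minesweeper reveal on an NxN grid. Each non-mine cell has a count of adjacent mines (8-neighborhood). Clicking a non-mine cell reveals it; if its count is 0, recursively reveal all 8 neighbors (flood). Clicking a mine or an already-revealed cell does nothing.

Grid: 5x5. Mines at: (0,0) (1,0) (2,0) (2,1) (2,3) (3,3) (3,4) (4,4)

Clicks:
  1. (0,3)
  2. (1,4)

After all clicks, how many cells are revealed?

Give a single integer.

Click 1 (0,3) count=0: revealed 8 new [(0,1) (0,2) (0,3) (0,4) (1,1) (1,2) (1,3) (1,4)] -> total=8
Click 2 (1,4) count=1: revealed 0 new [(none)] -> total=8

Answer: 8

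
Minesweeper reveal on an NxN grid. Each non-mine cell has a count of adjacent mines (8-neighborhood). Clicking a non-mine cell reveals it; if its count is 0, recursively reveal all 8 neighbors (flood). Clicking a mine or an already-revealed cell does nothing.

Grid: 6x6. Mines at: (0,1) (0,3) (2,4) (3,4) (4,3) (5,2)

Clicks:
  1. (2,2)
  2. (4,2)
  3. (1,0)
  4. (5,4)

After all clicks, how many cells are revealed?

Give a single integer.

Click 1 (2,2) count=0: revealed 17 new [(1,0) (1,1) (1,2) (1,3) (2,0) (2,1) (2,2) (2,3) (3,0) (3,1) (3,2) (3,3) (4,0) (4,1) (4,2) (5,0) (5,1)] -> total=17
Click 2 (4,2) count=2: revealed 0 new [(none)] -> total=17
Click 3 (1,0) count=1: revealed 0 new [(none)] -> total=17
Click 4 (5,4) count=1: revealed 1 new [(5,4)] -> total=18

Answer: 18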